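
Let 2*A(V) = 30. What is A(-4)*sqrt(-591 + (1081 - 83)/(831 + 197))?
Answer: 75*I*sqrt(6235334)/514 ≈ 364.36*I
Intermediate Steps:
A(V) = 15 (A(V) = (1/2)*30 = 15)
A(-4)*sqrt(-591 + (1081 - 83)/(831 + 197)) = 15*sqrt(-591 + (1081 - 83)/(831 + 197)) = 15*sqrt(-591 + 998/1028) = 15*sqrt(-591 + 998*(1/1028)) = 15*sqrt(-591 + 499/514) = 15*sqrt(-303275/514) = 15*(5*I*sqrt(6235334)/514) = 75*I*sqrt(6235334)/514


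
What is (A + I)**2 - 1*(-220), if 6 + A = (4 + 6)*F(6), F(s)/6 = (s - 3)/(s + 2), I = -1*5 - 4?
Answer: 1105/4 ≈ 276.25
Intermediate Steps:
I = -9 (I = -5 - 4 = -9)
F(s) = 6*(-3 + s)/(2 + s) (F(s) = 6*((s - 3)/(s + 2)) = 6*((-3 + s)/(2 + s)) = 6*(-3 + s)/(2 + s))
A = 33/2 (A = -6 + (4 + 6)*(6*(-3 + 6)/(2 + 6)) = -6 + 10*(6*3/8) = -6 + 10*(6*(1/8)*3) = -6 + 10*(9/4) = -6 + 45/2 = 33/2 ≈ 16.500)
(A + I)**2 - 1*(-220) = (33/2 - 9)**2 - 1*(-220) = (15/2)**2 + 220 = 225/4 + 220 = 1105/4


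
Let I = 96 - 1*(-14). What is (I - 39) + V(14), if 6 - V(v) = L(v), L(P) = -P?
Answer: 91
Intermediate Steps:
I = 110 (I = 96 + 14 = 110)
V(v) = 6 + v (V(v) = 6 - (-1)*v = 6 + v)
(I - 39) + V(14) = (110 - 39) + (6 + 14) = 71 + 20 = 91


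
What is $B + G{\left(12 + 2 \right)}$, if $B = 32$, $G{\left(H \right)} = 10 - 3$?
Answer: $39$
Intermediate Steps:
$G{\left(H \right)} = 7$ ($G{\left(H \right)} = 10 - 3 = 7$)
$B + G{\left(12 + 2 \right)} = 32 + 7 = 39$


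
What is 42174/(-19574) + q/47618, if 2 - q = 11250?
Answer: -557102471/233018683 ≈ -2.3908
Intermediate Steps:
q = -11248 (q = 2 - 1*11250 = 2 - 11250 = -11248)
42174/(-19574) + q/47618 = 42174/(-19574) - 11248/47618 = 42174*(-1/19574) - 11248*1/47618 = -21087/9787 - 5624/23809 = -557102471/233018683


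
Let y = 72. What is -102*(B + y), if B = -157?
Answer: 8670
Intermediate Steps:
-102*(B + y) = -102*(-157 + 72) = -102*(-85) = 8670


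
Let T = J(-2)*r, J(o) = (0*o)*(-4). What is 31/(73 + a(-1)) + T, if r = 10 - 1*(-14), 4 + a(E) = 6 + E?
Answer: 31/74 ≈ 0.41892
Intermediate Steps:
a(E) = 2 + E (a(E) = -4 + (6 + E) = 2 + E)
r = 24 (r = 10 + 14 = 24)
J(o) = 0 (J(o) = 0*(-4) = 0)
T = 0 (T = 0*24 = 0)
31/(73 + a(-1)) + T = 31/(73 + (2 - 1)) + 0 = 31/(73 + 1) + 0 = 31/74 + 0 = 31/74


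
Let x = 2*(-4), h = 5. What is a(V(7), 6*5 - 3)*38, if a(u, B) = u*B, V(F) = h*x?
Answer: -41040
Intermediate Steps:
x = -8
V(F) = -40 (V(F) = 5*(-8) = -40)
a(u, B) = B*u
a(V(7), 6*5 - 3)*38 = ((6*5 - 3)*(-40))*38 = ((30 - 3)*(-40))*38 = (27*(-40))*38 = -1080*38 = -41040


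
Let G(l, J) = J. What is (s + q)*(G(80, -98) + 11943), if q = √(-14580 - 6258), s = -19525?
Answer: -231273625 + 11845*I*√20838 ≈ -2.3127e+8 + 1.7099e+6*I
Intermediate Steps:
q = I*√20838 (q = √(-20838) = I*√20838 ≈ 144.35*I)
(s + q)*(G(80, -98) + 11943) = (-19525 + I*√20838)*(-98 + 11943) = (-19525 + I*√20838)*11845 = -231273625 + 11845*I*√20838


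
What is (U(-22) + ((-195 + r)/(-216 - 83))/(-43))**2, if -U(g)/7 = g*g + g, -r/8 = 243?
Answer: 3268498794201/312481 ≈ 1.0460e+7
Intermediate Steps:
r = -1944 (r = -8*243 = -1944)
U(g) = -7*g - 7*g**2 (U(g) = -7*(g*g + g) = -7*(g**2 + g) = -7*(g + g**2) = -7*g - 7*g**2)
(U(-22) + ((-195 + r)/(-216 - 83))/(-43))**2 = (-7*(-22)*(1 - 22) + ((-195 - 1944)/(-216 - 83))/(-43))**2 = (-7*(-22)*(-21) - 2139/(-299)*(-1/43))**2 = (-3234 - 2139*(-1/299)*(-1/43))**2 = (-3234 + (93/13)*(-1/43))**2 = (-3234 - 93/559)**2 = (-1807899/559)**2 = 3268498794201/312481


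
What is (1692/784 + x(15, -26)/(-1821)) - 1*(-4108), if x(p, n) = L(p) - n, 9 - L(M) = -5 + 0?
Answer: 1466973371/356916 ≈ 4110.1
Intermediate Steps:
L(M) = 14 (L(M) = 9 - (-5 + 0) = 9 - 1*(-5) = 9 + 5 = 14)
x(p, n) = 14 - n
(1692/784 + x(15, -26)/(-1821)) - 1*(-4108) = (1692/784 + (14 - 1*(-26))/(-1821)) - 1*(-4108) = (1692*(1/784) + (14 + 26)*(-1/1821)) + 4108 = (423/196 + 40*(-1/1821)) + 4108 = (423/196 - 40/1821) + 4108 = 762443/356916 + 4108 = 1466973371/356916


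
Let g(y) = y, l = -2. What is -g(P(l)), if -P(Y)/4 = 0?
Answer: 0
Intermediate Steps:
P(Y) = 0 (P(Y) = -4*0 = 0)
-g(P(l)) = -1*0 = 0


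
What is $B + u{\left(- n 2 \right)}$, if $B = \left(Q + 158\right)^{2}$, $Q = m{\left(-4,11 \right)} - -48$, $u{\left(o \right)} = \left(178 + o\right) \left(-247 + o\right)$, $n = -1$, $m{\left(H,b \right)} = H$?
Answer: $-3296$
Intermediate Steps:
$u{\left(o \right)} = \left(-247 + o\right) \left(178 + o\right)$
$Q = 44$ ($Q = -4 - -48 = -4 + 48 = 44$)
$B = 40804$ ($B = \left(44 + 158\right)^{2} = 202^{2} = 40804$)
$B + u{\left(- n 2 \right)} = 40804 - \left(43966 - 4 + 69 \left(\left(-1\right) \left(-1\right)\right) 2\right) = 40804 - \left(43966 - 4 + 69 \cdot 1 \cdot 2\right) = 40804 - \left(44104 - 4\right) = 40804 - 44100 = -3296$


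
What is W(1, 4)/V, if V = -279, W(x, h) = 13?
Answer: -13/279 ≈ -0.046595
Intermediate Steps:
W(1, 4)/V = 13/(-279) = 13*(-1/279) = -13/279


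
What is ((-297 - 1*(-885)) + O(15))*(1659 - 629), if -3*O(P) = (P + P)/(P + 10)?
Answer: 605228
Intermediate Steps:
O(P) = -2*P/(3*(10 + P)) (O(P) = -(P + P)/(3*(P + 10)) = -2*P/(3*(10 + P)))
((-297 - 1*(-885)) + O(15))*(1659 - 629) = ((-297 - 1*(-885)) - 2*15/(30 + 3*15))*(1659 - 629) = ((-297 + 885) - 2*15/(30 + 45))*1030 = (588 - 2*15/75)*1030 = (588 - 2*15*1/75)*1030 = (588 - 2/5)*1030 = (2938/5)*1030 = 605228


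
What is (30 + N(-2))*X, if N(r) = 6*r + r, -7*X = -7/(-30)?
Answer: -8/15 ≈ -0.53333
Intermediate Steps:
X = -1/30 (X = -(-1)/(-30) = -(-1)*(-1)/30 = -⅐*7/30 = -1/30 ≈ -0.033333)
N(r) = 7*r
(30 + N(-2))*X = (30 + 7*(-2))*(-1/30) = (30 - 14)*(-1/30) = 16*(-1/30) = -8/15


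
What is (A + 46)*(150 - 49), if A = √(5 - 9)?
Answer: 4646 + 202*I ≈ 4646.0 + 202.0*I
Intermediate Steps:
A = 2*I (A = √(-4) = 2*I ≈ 2.0*I)
(A + 46)*(150 - 49) = (2*I + 46)*(150 - 49) = (46 + 2*I)*101 = 4646 + 202*I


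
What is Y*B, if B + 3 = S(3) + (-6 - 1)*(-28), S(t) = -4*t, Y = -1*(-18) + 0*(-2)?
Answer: 3258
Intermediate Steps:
Y = 18 (Y = 18 + 0 = 18)
B = 181 (B = -3 + (-4*3 + (-6 - 1)*(-28)) = -3 + (-12 - 7*(-28)) = -3 + (-12 + 196) = -3 + 184 = 181)
Y*B = 18*181 = 3258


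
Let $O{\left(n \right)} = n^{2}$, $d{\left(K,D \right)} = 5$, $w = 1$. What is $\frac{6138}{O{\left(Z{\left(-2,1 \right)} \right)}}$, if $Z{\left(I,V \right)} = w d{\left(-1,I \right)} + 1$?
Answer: $\frac{341}{2} \approx 170.5$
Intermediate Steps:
$Z{\left(I,V \right)} = 6$ ($Z{\left(I,V \right)} = 1 \cdot 5 + 1 = 5 + 1 = 6$)
$\frac{6138}{O{\left(Z{\left(-2,1 \right)} \right)}} = \frac{6138}{6^{2}} = \frac{6138}{36} = 6138 \cdot \frac{1}{36} = \frac{341}{2}$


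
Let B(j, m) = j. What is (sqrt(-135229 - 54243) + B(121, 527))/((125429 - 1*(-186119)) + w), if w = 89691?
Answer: 121/401239 + 4*I*sqrt(11842)/401239 ≈ 0.00030157 + 0.0010848*I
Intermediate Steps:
(sqrt(-135229 - 54243) + B(121, 527))/((125429 - 1*(-186119)) + w) = (sqrt(-135229 - 54243) + 121)/((125429 - 1*(-186119)) + 89691) = (sqrt(-189472) + 121)/((125429 + 186119) + 89691) = (4*I*sqrt(11842) + 121)/(311548 + 89691) = (121 + 4*I*sqrt(11842))/401239 = (121 + 4*I*sqrt(11842))*(1/401239) = 121/401239 + 4*I*sqrt(11842)/401239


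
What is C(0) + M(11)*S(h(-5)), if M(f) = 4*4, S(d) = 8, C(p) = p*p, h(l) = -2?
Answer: 128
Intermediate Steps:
C(p) = p²
M(f) = 16
C(0) + M(11)*S(h(-5)) = 0² + 16*8 = 0 + 128 = 128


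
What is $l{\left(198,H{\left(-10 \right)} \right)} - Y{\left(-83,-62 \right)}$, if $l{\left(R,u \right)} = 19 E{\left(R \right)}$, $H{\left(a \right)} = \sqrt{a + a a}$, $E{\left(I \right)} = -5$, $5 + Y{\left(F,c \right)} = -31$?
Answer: $-59$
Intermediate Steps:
$Y{\left(F,c \right)} = -36$ ($Y{\left(F,c \right)} = -5 - 31 = -36$)
$H{\left(a \right)} = \sqrt{a + a^{2}}$
$l{\left(R,u \right)} = -95$ ($l{\left(R,u \right)} = 19 \left(-5\right) = -95$)
$l{\left(198,H{\left(-10 \right)} \right)} - Y{\left(-83,-62 \right)} = -95 - -36 = -95 + 36 = -59$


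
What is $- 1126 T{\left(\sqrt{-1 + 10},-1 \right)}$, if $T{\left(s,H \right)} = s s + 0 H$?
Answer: $-10134$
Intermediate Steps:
$T{\left(s,H \right)} = s^{2}$ ($T{\left(s,H \right)} = s^{2} + 0 = s^{2}$)
$- 1126 T{\left(\sqrt{-1 + 10},-1 \right)} = - 1126 \left(\sqrt{-1 + 10}\right)^{2} = - 1126 \left(\sqrt{9}\right)^{2} = - 1126 \cdot 3^{2} = \left(-1126\right) 9 = -10134$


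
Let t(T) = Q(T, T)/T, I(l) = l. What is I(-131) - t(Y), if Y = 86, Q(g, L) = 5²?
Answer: -11291/86 ≈ -131.29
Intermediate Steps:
Q(g, L) = 25
t(T) = 25/T
I(-131) - t(Y) = -131 - 25/86 = -11291/86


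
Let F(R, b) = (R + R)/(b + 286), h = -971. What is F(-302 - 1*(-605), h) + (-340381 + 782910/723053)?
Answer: -168587651563973/495291305 ≈ -3.4038e+5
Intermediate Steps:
F(R, b) = 2*R/(286 + b) (F(R, b) = (2*R)/(286 + b) = 2*R/(286 + b))
F(-302 - 1*(-605), h) + (-340381 + 782910/723053) = 2*(-302 - 1*(-605))/(286 - 971) + (-340381 + 782910/723053) = 2*(-302 + 605)/(-685) + (-340381 + 782910*(1/723053)) = 2*303*(-1/685) + (-340381 + 782910/723053) = -606/685 - 246112720283/723053 = -168587651563973/495291305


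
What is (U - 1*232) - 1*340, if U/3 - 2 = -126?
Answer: -944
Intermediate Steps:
U = -372 (U = 6 + 3*(-126) = 6 - 378 = -372)
(U - 1*232) - 1*340 = (-372 - 1*232) - 1*340 = (-372 - 232) - 340 = -604 - 340 = -944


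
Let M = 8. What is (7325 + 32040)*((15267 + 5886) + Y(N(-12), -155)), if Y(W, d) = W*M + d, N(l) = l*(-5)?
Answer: 845481470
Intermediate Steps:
N(l) = -5*l
Y(W, d) = d + 8*W (Y(W, d) = W*8 + d = 8*W + d = d + 8*W)
(7325 + 32040)*((15267 + 5886) + Y(N(-12), -155)) = (7325 + 32040)*((15267 + 5886) + (-155 + 8*(-5*(-12)))) = 39365*(21153 + (-155 + 8*60)) = 39365*(21153 + (-155 + 480)) = 39365*(21153 + 325) = 39365*21478 = 845481470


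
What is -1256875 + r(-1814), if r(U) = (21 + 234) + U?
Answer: -1258434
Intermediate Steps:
r(U) = 255 + U
-1256875 + r(-1814) = -1256875 + (255 - 1814) = -1256875 - 1559 = -1258434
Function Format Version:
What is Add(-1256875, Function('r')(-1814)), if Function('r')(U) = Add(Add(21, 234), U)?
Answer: -1258434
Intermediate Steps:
Function('r')(U) = Add(255, U)
Add(-1256875, Function('r')(-1814)) = Add(-1256875, Add(255, -1814)) = Add(-1256875, -1559) = -1258434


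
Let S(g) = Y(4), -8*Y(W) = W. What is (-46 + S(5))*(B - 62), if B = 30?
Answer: 1488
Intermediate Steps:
Y(W) = -W/8
S(g) = -½ (S(g) = -⅛*4 = -½)
(-46 + S(5))*(B - 62) = (-46 - ½)*(30 - 62) = -93/2*(-32) = 1488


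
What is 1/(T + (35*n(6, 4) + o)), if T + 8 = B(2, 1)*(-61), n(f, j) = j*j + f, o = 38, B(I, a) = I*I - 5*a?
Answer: 1/861 ≈ 0.0011614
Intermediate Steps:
B(I, a) = I² - 5*a
n(f, j) = f + j² (n(f, j) = j² + f = f + j²)
T = 53 (T = -8 + (2² - 5*1)*(-61) = -8 + (4 - 5)*(-61) = -8 - 1*(-61) = -8 + 61 = 53)
1/(T + (35*n(6, 4) + o)) = 1/(53 + (35*(6 + 4²) + 38)) = 1/(53 + (35*(6 + 16) + 38)) = 1/(53 + (35*22 + 38)) = 1/(53 + (770 + 38)) = 1/(53 + 808) = 1/861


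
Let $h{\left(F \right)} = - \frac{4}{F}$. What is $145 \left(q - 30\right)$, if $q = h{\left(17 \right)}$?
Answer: $- \frac{74530}{17} \approx -4384.1$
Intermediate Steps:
$q = - \frac{4}{17} \approx -0.23529$
$145 \left(q - 30\right) = 145 \left(- \frac{4}{17} - 30\right) = 145 \left(- \frac{514}{17}\right) = - \frac{74530}{17}$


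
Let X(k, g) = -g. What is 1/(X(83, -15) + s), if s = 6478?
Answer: 1/6493 ≈ 0.00015401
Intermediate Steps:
1/(X(83, -15) + s) = 1/(-1*(-15) + 6478) = 1/(15 + 6478) = 1/6493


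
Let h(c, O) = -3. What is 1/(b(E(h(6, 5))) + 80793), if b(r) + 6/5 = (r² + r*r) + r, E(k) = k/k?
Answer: 5/403974 ≈ 1.2377e-5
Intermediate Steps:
E(k) = 1
b(r) = -6/5 + r + 2*r² (b(r) = -6/5 + ((r² + r*r) + r) = -6/5 + ((r² + r²) + r) = -6/5 + (2*r² + r) = -6/5 + (r + 2*r²) = -6/5 + r + 2*r²)
1/(b(E(h(6, 5))) + 80793) = 1/((-6/5 + 1 + 2*1²) + 80793) = 1/((-6/5 + 1 + 2*1) + 80793) = 1/((-6/5 + 1 + 2) + 80793) = 1/(9/5 + 80793) = 1/(403974/5) = 5/403974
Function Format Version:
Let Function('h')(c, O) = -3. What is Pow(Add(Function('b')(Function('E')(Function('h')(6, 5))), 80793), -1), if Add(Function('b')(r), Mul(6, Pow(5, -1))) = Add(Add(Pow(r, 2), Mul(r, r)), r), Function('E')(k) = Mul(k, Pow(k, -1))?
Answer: Rational(5, 403974) ≈ 1.2377e-5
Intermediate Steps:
Function('E')(k) = 1
Function('b')(r) = Add(Rational(-6, 5), r, Mul(2, Pow(r, 2))) (Function('b')(r) = Add(Rational(-6, 5), Add(Add(Pow(r, 2), Mul(r, r)), r)) = Add(Rational(-6, 5), Add(Add(Pow(r, 2), Pow(r, 2)), r)) = Add(Rational(-6, 5), Add(Mul(2, Pow(r, 2)), r)) = Add(Rational(-6, 5), Add(r, Mul(2, Pow(r, 2)))) = Add(Rational(-6, 5), r, Mul(2, Pow(r, 2))))
Pow(Add(Function('b')(Function('E')(Function('h')(6, 5))), 80793), -1) = Pow(Add(Add(Rational(-6, 5), 1, Mul(2, Pow(1, 2))), 80793), -1) = Pow(Add(Add(Rational(-6, 5), 1, Mul(2, 1)), 80793), -1) = Pow(Add(Add(Rational(-6, 5), 1, 2), 80793), -1) = Pow(Add(Rational(9, 5), 80793), -1) = Pow(Rational(403974, 5), -1) = Rational(5, 403974)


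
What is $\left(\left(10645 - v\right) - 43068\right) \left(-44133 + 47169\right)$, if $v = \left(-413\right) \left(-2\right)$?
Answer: $-100943964$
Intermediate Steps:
$v = 826$
$\left(\left(10645 - v\right) - 43068\right) \left(-44133 + 47169\right) = \left(\left(10645 - 826\right) - 43068\right) \left(-44133 + 47169\right) = \left(\left(10645 - 826\right) - 43068\right) 3036 = \left(9819 - 43068\right) 3036 = \left(-33249\right) 3036 = -100943964$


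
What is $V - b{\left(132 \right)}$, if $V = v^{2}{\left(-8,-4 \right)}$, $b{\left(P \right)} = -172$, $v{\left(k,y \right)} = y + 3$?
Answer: $173$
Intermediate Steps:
$v{\left(k,y \right)} = 3 + y$
$V = 1$ ($V = \left(3 - 4\right)^{2} = \left(-1\right)^{2} = 1$)
$V - b{\left(132 \right)} = 1 - -172 = 1 + 172 = 173$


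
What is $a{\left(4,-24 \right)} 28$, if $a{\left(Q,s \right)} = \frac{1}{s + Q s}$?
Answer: $- \frac{7}{30} \approx -0.23333$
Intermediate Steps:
$a{\left(4,-24 \right)} 28 = \frac{1}{\left(-24\right) \left(1 + 4\right)} 28 = - \frac{1}{24 \cdot 5} \cdot 28 = \left(- \frac{1}{24}\right) \frac{1}{5} \cdot 28 = \left(- \frac{1}{120}\right) 28 = - \frac{7}{30}$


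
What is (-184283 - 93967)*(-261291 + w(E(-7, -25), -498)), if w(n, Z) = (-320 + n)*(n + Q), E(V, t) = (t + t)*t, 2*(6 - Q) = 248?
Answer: -220226249250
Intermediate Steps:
Q = -118 (Q = 6 - ½*248 = 6 - 124 = -118)
E(V, t) = 2*t² (E(V, t) = (2*t)*t = 2*t²)
w(n, Z) = (-320 + n)*(-118 + n) (w(n, Z) = (-320 + n)*(n - 118) = (-320 + n)*(-118 + n))
(-184283 - 93967)*(-261291 + w(E(-7, -25), -498)) = (-184283 - 93967)*(-261291 + (37760 + (2*(-25)²)² - 876*(-25)²)) = -278250*(-261291 + (37760 + (2*625)² - 876*625)) = -278250*(-261291 + (37760 + 1250² - 438*1250)) = -278250*(-261291 + (37760 + 1562500 - 547500)) = -278250*(-261291 + 1052760) = -278250*791469 = -220226249250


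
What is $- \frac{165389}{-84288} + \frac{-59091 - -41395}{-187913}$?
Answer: $\frac{32570303605}{15838810944} \approx 2.0564$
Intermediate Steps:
$- \frac{165389}{-84288} + \frac{-59091 - -41395}{-187913} = \left(-165389\right) \left(- \frac{1}{84288}\right) + \left(-59091 + 41395\right) \left(- \frac{1}{187913}\right) = \frac{165389}{84288} - - \frac{17696}{187913} = \frac{165389}{84288} + \frac{17696}{187913} = \frac{32570303605}{15838810944}$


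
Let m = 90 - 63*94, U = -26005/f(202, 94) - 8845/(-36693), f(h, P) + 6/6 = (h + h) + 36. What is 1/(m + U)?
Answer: -16108227/94893498374 ≈ -0.00016975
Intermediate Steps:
f(h, P) = 35 + 2*h (f(h, P) = -1 + ((h + h) + 36) = -1 + (2*h + 36) = -1 + (36 + 2*h) = 35 + 2*h)
U = -950318510/16108227 (U = -26005/(35 + 2*202) - 8845/(-36693) = -26005/(35 + 404) - 8845*(-1/36693) = -26005/439 + 8845/36693 = -950318510/16108227 ≈ -58.996)
m = -5832 (m = 90 - 5922 = -5832)
1/(m + U) = 1/(-5832 - 950318510/16108227) = 1/(-94893498374/16108227) = -16108227/94893498374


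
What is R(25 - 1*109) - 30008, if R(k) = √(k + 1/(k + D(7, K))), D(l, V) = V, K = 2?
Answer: -30008 + 83*I*√82/82 ≈ -30008.0 + 9.1658*I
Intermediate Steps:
R(k) = √(k + 1/(2 + k)) (R(k) = √(k + 1/(k + 2)) = √(k + 1/(2 + k)))
R(25 - 1*109) - 30008 = √((1 + (25 - 1*109)*(2 + (25 - 1*109)))/(2 + (25 - 1*109))) - 30008 = √((1 + (25 - 109)*(2 + (25 - 109)))/(2 + (25 - 109))) - 30008 = √((1 - 84*(2 - 84))/(2 - 84)) - 30008 = √((1 - 84*(-82))/(-82)) - 30008 = √(-(1 + 6888)/82) - 30008 = √(-1/82*6889) - 30008 = √(-6889/82) - 30008 = 83*I*√82/82 - 30008 = -30008 + 83*I*√82/82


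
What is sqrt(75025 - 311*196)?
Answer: sqrt(14069) ≈ 118.61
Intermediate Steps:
sqrt(75025 - 311*196) = sqrt(75025 - 60956) = sqrt(14069)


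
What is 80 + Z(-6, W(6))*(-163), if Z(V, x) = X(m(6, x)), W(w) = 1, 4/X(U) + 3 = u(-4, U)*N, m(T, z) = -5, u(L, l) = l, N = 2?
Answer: 1692/13 ≈ 130.15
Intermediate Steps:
X(U) = 4/(-3 + 2*U) (X(U) = 4/(-3 + U*2) = 4/(-3 + 2*U))
Z(V, x) = -4/13 (Z(V, x) = 4/(-3 + 2*(-5)) = 4/(-3 - 10) = 4/(-13) = 4*(-1/13) = -4/13)
80 + Z(-6, W(6))*(-163) = 80 - 4/13*(-163) = 80 + 652/13 = 1692/13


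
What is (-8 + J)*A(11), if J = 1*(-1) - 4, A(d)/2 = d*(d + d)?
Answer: -6292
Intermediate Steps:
A(d) = 4*d**2 (A(d) = 2*(d*(d + d)) = 2*(d*(2*d)) = 2*(2*d**2) = 4*d**2)
J = -5 (J = -1 - 4 = -5)
(-8 + J)*A(11) = (-8 - 5)*(4*11**2) = -52*121 = -13*484 = -6292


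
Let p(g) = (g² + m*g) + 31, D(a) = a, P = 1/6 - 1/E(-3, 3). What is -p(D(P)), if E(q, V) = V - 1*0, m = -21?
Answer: -1243/36 ≈ -34.528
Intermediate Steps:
E(q, V) = V (E(q, V) = V + 0 = V)
P = -⅙ (P = 1/6 - 1/3 = 1*(⅙) - 1*⅓ = ⅙ - ⅓ = -⅙ ≈ -0.16667)
p(g) = 31 + g² - 21*g (p(g) = (g² - 21*g) + 31 = 31 + g² - 21*g)
-p(D(P)) = -(31 + (-⅙)² - 21*(-⅙)) = -(31 + 1/36 + 7/2) = -1*1243/36 = -1243/36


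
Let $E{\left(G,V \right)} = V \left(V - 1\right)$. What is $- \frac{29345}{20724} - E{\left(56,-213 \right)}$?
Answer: $- \frac{944670713}{20724} \approx -45583.0$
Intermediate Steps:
$E{\left(G,V \right)} = V \left(-1 + V\right)$
$- \frac{29345}{20724} - E{\left(56,-213 \right)} = - \frac{29345}{20724} - - 213 \left(-1 - 213\right) = \left(-29345\right) \frac{1}{20724} - \left(-213\right) \left(-214\right) = - \frac{29345}{20724} - 45582 = - \frac{944670713}{20724}$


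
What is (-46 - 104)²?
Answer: 22500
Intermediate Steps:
(-46 - 104)² = (-150)² = 22500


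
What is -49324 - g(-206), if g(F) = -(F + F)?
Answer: -49736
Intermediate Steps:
g(F) = -2*F
-49324 - g(-206) = -49324 - (-2)*(-206) = -49324 - 1*412 = -49324 - 412 = -49736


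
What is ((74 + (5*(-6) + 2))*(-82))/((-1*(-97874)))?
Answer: -1886/48937 ≈ -0.038539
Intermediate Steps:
((74 + (5*(-6) + 2))*(-82))/((-1*(-97874))) = ((74 + (-30 + 2))*(-82))/97874 = ((74 - 28)*(-82))*(1/97874) = (46*(-82))*(1/97874) = -3772*1/97874 = -1886/48937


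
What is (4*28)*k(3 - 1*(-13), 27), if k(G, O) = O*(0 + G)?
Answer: 48384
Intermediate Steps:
k(G, O) = G*O (k(G, O) = O*G = G*O)
(4*28)*k(3 - 1*(-13), 27) = (4*28)*((3 - 1*(-13))*27) = 112*((3 + 13)*27) = 112*(16*27) = 112*432 = 48384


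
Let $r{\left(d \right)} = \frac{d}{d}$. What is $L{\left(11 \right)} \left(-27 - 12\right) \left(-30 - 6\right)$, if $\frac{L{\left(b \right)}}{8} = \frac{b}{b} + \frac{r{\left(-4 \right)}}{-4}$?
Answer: $8424$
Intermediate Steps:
$r{\left(d \right)} = 1$
$L{\left(b \right)} = 6$ ($L{\left(b \right)} = 8 \left(\frac{b}{b} + 1 \frac{1}{-4}\right) = 8 \left(1 + 1 \left(- \frac{1}{4}\right)\right) = 8 \left(1 - \frac{1}{4}\right) = 8 \cdot \frac{3}{4} = 6$)
$L{\left(11 \right)} \left(-27 - 12\right) \left(-30 - 6\right) = 6 \left(-27 - 12\right) \left(-30 - 6\right) = 6 \left(\left(-39\right) \left(-36\right)\right) = 6 \cdot 1404 = 8424$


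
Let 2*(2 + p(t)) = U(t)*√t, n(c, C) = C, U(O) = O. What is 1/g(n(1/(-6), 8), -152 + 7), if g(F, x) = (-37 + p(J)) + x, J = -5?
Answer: -736/135549 + 10*I*√5/135549 ≈ -0.0054298 + 0.00016496*I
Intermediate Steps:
p(t) = -2 + t^(3/2)/2 (p(t) = -2 + (t*√t)/2 = -2 + t^(3/2)/2)
g(F, x) = -39 + x - 5*I*√5/2 (g(F, x) = (-37 + (-2 + (-5)^(3/2)/2)) + x = (-37 + (-2 + (-5*I*√5)/2)) + x = (-37 + (-2 - 5*I*√5/2)) + x = (-39 - 5*I*√5/2) + x = -39 + x - 5*I*√5/2)
1/g(n(1/(-6), 8), -152 + 7) = 1/(-39 + (-152 + 7) - 5*I*√5/2) = 1/(-39 - 145 - 5*I*√5/2) = 1/(-184 - 5*I*√5/2)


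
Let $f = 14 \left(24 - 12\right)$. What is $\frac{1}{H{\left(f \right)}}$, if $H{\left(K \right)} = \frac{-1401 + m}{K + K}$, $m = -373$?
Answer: $- \frac{168}{887} \approx -0.1894$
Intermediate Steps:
$f = 168$ ($f = 14 \cdot 12 = 168$)
$H{\left(K \right)} = - \frac{887}{K}$ ($H{\left(K \right)} = \frac{-1401 - 373}{K + K} = - \frac{1774}{2 K} = - 1774 \frac{1}{2 K} = - \frac{887}{K}$)
$\frac{1}{H{\left(f \right)}} = \frac{1}{\left(-887\right) \frac{1}{168}} = \frac{1}{- \frac{887}{168}} = - \frac{168}{887}$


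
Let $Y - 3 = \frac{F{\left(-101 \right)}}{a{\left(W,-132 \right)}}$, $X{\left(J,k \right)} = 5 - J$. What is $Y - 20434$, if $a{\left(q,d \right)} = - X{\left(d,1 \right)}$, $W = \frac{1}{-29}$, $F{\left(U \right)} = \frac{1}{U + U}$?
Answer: $- \frac{565407493}{27674} \approx -20431.0$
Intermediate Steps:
$F{\left(U \right)} = \frac{1}{2 U}$
$W = - \frac{1}{29} \approx -0.034483$
$a{\left(q,d \right)} = -5 + d$ ($a{\left(q,d \right)} = - (5 - d) = -5 + d$)
$Y = \frac{83023}{27674}$ ($Y = 3 + \frac{\frac{1}{2} \frac{1}{-101}}{-5 - 132} = 3 + \frac{\frac{1}{2} \left(- \frac{1}{101}\right)}{-137} = 3 - - \frac{1}{27674} = 3 + \frac{1}{27674} = \frac{83023}{27674} \approx 3.0$)
$Y - 20434 = \frac{83023}{27674} - 20434 = - \frac{565407493}{27674}$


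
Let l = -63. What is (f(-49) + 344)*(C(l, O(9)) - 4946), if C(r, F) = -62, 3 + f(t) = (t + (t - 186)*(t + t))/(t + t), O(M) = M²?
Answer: -533352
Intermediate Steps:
f(t) = -3 + (t + 2*t*(-186 + t))/(2*t) (f(t) = -3 + (t + (t - 186)*(t + t))/(t + t) = -3 + (t + (-186 + t)*(2*t))/((2*t)) = -3 + (t + 2*t*(-186 + t))*(1/(2*t)) = -3 + (t + 2*t*(-186 + t))/(2*t))
(f(-49) + 344)*(C(l, O(9)) - 4946) = ((-377/2 - 49) + 344)*(-62 - 4946) = (-475/2 + 344)*(-5008) = (213/2)*(-5008) = -533352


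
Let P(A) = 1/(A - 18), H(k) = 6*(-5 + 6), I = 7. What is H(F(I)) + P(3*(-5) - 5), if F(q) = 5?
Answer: 227/38 ≈ 5.9737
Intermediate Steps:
H(k) = 6 (H(k) = 6*1 = 6)
P(A) = 1/(-18 + A)
H(F(I)) + P(3*(-5) - 5) = 6 + 1/(-18 + (3*(-5) - 5)) = 6 + 1/(-18 + (-15 - 5)) = 6 + 1/(-18 - 20) = 6 + 1/(-38) = 6 - 1/38 = 227/38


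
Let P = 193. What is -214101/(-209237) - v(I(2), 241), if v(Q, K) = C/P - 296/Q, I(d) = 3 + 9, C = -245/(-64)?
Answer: 199032598837/7753486272 ≈ 25.670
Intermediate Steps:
C = 245/64 (C = -245*(-1/64) = 245/64 ≈ 3.8281)
I(d) = 12
v(Q, K) = 245/12352 - 296/Q (v(Q, K) = (245/64)/193 - 296/Q = (245/64)*(1/193) - 296/Q = 245/12352 - 296/Q)
-214101/(-209237) - v(I(2), 241) = -214101/(-209237) - (245/12352 - 296/12) = -214101*(-1/209237) - (245/12352 - 296*1/12) = 214101/209237 - (245/12352 - 74/3) = 214101/209237 - 1*(-913313/37056) = 214101/209237 + 913313/37056 = 199032598837/7753486272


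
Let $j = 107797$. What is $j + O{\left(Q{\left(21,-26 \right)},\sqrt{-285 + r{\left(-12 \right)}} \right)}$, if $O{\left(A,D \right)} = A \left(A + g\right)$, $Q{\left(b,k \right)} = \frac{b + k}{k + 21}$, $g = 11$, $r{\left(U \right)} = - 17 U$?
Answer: $107809$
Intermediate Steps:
$Q{\left(b,k \right)} = \frac{b + k}{21 + k}$
$O{\left(A,D \right)} = A \left(11 + A\right)$ ($O{\left(A,D \right)} = A \left(A + 11\right) = A \left(11 + A\right)$)
$j + O{\left(Q{\left(21,-26 \right)},\sqrt{-285 + r{\left(-12 \right)}} \right)} = 107797 + \frac{21 - 26}{21 - 26} \left(11 + \frac{21 - 26}{21 - 26}\right) = 107797 + \frac{1}{-5} \left(-5\right) \left(11 + \frac{1}{-5} \left(-5\right)\right) = 107797 + \left(- \frac{1}{5}\right) \left(-5\right) \left(11 - -1\right) = 107797 + 1 \left(11 + 1\right) = 107797 + 1 \cdot 12 = 107797 + 12 = 107809$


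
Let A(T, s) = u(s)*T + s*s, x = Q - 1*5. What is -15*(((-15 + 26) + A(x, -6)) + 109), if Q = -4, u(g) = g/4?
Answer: -5085/2 ≈ -2542.5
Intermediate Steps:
u(g) = g/4 (u(g) = g*(1/4) = g/4)
x = -9 (x = -4 - 1*5 = -4 - 5 = -9)
A(T, s) = s**2 + T*s/4 (A(T, s) = (s/4)*T + s*s = T*s/4 + s**2 = s**2 + T*s/4)
-15*(((-15 + 26) + A(x, -6)) + 109) = -15*(((-15 + 26) + (1/4)*(-6)*(-9 + 4*(-6))) + 109) = -15*((11 + (1/4)*(-6)*(-9 - 24)) + 109) = -15*((11 + (1/4)*(-6)*(-33)) + 109) = -15*((11 + 99/2) + 109) = -15*(121/2 + 109) = -15*339/2 = -5085/2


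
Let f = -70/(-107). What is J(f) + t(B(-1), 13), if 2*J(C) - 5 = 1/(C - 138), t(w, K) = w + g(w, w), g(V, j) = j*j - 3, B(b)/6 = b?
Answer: 866957/29392 ≈ 29.496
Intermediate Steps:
B(b) = 6*b
g(V, j) = -3 + j**2 (g(V, j) = j**2 - 3 = -3 + j**2)
t(w, K) = -3 + w + w**2 (t(w, K) = w + (-3 + w**2) = -3 + w + w**2)
f = 70/107 (f = -70*(-1/107) = 70/107 ≈ 0.65421)
J(C) = 5/2 + 1/(2*(-138 + C)) (J(C) = 5/2 + 1/(2*(C - 138)) = 5/2 + 1/(2*(-138 + C)))
J(f) + t(B(-1), 13) = (-689 + 5*(70/107))/(2*(-138 + 70/107)) + (-3 + 6*(-1) + (6*(-1))**2) = (-689 + 350/107)/(2*(-14696/107)) + (-3 - 6 + (-6)**2) = (1/2)*(-107/14696)*(-73373/107) + (-3 - 6 + 36) = 73373/29392 + 27 = 866957/29392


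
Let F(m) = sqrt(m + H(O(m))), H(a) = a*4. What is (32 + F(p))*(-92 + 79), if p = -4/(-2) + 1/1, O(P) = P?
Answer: -416 - 13*sqrt(15) ≈ -466.35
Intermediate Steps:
p = 3 (p = -4*(-1/2) + 1*1 = 2 + 1 = 3)
H(a) = 4*a
F(m) = sqrt(5)*sqrt(m) (F(m) = sqrt(m + 4*m) = sqrt(5*m) = sqrt(5)*sqrt(m))
(32 + F(p))*(-92 + 79) = (32 + sqrt(5)*sqrt(3))*(-92 + 79) = (32 + sqrt(15))*(-13) = -416 - 13*sqrt(15)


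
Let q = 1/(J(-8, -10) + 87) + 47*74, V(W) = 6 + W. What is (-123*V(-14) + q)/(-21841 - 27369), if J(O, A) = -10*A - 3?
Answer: -6173/68080 ≈ -0.090673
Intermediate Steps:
J(O, A) = -3 - 10*A
q = 639953/184 (q = 1/((-3 - 10*(-10)) + 87) + 47*74 = 1/((-3 + 100) + 87) + 3478 = 1/(97 + 87) + 3478 = 1/184 + 3478 = 639953/184 ≈ 3478.0)
(-123*V(-14) + q)/(-21841 - 27369) = (-123*(6 - 14) + 639953/184)/(-21841 - 27369) = (-123*(-8) + 639953/184)/(-49210) = (984 + 639953/184)*(-1/49210) = (821009/184)*(-1/49210) = -6173/68080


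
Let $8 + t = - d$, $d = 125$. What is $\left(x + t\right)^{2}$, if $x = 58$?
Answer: $5625$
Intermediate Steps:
$t = -133$ ($t = -8 - 125 = -133$)
$\left(x + t\right)^{2} = \left(58 - 133\right)^{2} = \left(-75\right)^{2} = 5625$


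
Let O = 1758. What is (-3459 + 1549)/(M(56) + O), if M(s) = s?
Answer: -955/907 ≈ -1.0529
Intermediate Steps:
(-3459 + 1549)/(M(56) + O) = (-3459 + 1549)/(56 + 1758) = -1910/1814 = -1910*1/1814 = -955/907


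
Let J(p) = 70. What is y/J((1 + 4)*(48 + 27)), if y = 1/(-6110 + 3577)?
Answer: -1/177310 ≈ -5.6398e-6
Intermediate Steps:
y = -1/2533 (y = 1/(-2533) = -1/2533 ≈ -0.00039479)
y/J((1 + 4)*(48 + 27)) = -1/2533/70 = -1/2533*1/70 = -1/177310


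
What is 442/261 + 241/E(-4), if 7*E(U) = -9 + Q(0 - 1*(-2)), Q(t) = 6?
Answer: -146327/261 ≈ -560.64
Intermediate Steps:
E(U) = -3/7 (E(U) = (-9 + 6)/7 = (⅐)*(-3) = -3/7)
442/261 + 241/E(-4) = 442/261 + 241/(-3/7) = 442*(1/261) + 241*(-7/3) = 442/261 - 1687/3 = -146327/261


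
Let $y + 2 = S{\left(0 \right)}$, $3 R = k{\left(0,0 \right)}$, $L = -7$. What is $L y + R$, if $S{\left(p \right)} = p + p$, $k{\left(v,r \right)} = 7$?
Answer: $\frac{49}{3} \approx 16.333$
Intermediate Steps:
$R = \frac{7}{3}$ ($R = \frac{1}{3} \cdot 7 = \frac{7}{3} \approx 2.3333$)
$S{\left(p \right)} = 2 p$
$y = -2$ ($y = -2 + 2 \cdot 0 = -2 + 0 = -2$)
$L y + R = \left(-7\right) \left(-2\right) + \frac{7}{3} = 14 + \frac{7}{3} = \frac{49}{3}$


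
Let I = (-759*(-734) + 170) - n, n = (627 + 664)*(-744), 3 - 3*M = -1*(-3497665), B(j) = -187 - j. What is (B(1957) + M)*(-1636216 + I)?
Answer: 415010876984/3 ≈ 1.3834e+11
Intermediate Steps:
M = -3497662/3 (M = 1 - (-1)*(-3497665)/3 = 1 - ⅓*3497665 = 1 - 3497665/3 = -3497662/3 ≈ -1.1659e+6)
n = -960504 (n = 1291*(-744) = -960504)
I = 1517780 (I = (-759*(-734) + 170) - 1*(-960504) = (557106 + 170) + 960504 = 557276 + 960504 = 1517780)
(B(1957) + M)*(-1636216 + I) = ((-187 - 1*1957) - 3497662/3)*(-1636216 + 1517780) = ((-187 - 1957) - 3497662/3)*(-118436) = (-2144 - 3497662/3)*(-118436) = -3504094/3*(-118436) = 415010876984/3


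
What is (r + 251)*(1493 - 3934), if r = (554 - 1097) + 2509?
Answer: -5411697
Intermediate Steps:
r = 1966 (r = -543 + 2509 = 1966)
(r + 251)*(1493 - 3934) = (1966 + 251)*(1493 - 3934) = 2217*(-2441) = -5411697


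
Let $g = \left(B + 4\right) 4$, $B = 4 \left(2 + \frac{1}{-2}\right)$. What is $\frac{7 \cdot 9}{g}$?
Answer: $\frac{63}{40} \approx 1.575$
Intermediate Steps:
$B = 6$ ($B = 4 \left(2 - \frac{1}{2}\right) = 4 \cdot \frac{3}{2} = 6$)
$g = 40$ ($g = \left(6 + 4\right) 4 = 10 \cdot 4 = 40$)
$\frac{7 \cdot 9}{g} = \frac{7 \cdot 9}{40} = 63 \cdot \frac{1}{40} = \frac{63}{40}$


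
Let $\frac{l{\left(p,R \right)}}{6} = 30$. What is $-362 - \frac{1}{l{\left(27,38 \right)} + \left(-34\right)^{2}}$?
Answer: $- \frac{483633}{1336} \approx -362.0$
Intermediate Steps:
$l{\left(p,R \right)} = 180$ ($l{\left(p,R \right)} = 6 \cdot 30 = 180$)
$-362 - \frac{1}{l{\left(27,38 \right)} + \left(-34\right)^{2}} = -362 - \frac{1}{180 + \left(-34\right)^{2}} = -362 - \frac{1}{180 + 1156} = -362 - \frac{1}{1336} = - \frac{483633}{1336}$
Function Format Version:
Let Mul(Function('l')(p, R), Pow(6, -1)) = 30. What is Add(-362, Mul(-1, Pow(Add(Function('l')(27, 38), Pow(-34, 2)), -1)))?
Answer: Rational(-483633, 1336) ≈ -362.00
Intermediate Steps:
Function('l')(p, R) = 180 (Function('l')(p, R) = Mul(6, 30) = 180)
Add(-362, Mul(-1, Pow(Add(Function('l')(27, 38), Pow(-34, 2)), -1))) = Add(-362, Mul(-1, Pow(Add(180, Pow(-34, 2)), -1))) = Add(-362, Mul(-1, Pow(Add(180, 1156), -1))) = Add(-362, Mul(-1, Pow(1336, -1))) = Add(-362, Mul(-1, Rational(1, 1336))) = Add(-362, Rational(-1, 1336)) = Rational(-483633, 1336)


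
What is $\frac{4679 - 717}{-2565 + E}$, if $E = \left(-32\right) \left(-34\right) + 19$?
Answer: $- \frac{1981}{729} \approx -2.7174$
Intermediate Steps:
$E = 1107$ ($E = 1088 + 19 = 1107$)
$\frac{4679 - 717}{-2565 + E} = \frac{4679 - 717}{-2565 + 1107} = \frac{3962}{-1458} = 3962 \left(- \frac{1}{1458}\right) = - \frac{1981}{729}$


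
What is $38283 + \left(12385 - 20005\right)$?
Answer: $30663$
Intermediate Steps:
$38283 + \left(12385 - 20005\right) = 38283 - 7620 = 30663$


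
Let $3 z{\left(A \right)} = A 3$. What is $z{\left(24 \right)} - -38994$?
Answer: $39018$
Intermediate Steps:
$z{\left(A \right)} = A$ ($z{\left(A \right)} = \frac{A 3}{3} = \frac{3 A}{3} = A$)
$z{\left(24 \right)} - -38994 = 24 - -38994 = 24 + 38994 = 39018$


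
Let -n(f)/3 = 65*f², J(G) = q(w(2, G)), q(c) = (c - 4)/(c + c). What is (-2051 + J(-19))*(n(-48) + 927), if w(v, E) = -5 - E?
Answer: 12871766277/14 ≈ 9.1941e+8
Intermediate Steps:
q(c) = (-4 + c)/(2*c) (q(c) = (-4 + c)/((2*c)) = (-4 + c)*(1/(2*c)) = (-4 + c)/(2*c))
J(G) = (-9 - G)/(2*(-5 - G)) (J(G) = (-4 + (-5 - G))/(2*(-5 - G)) = (-9 - G)/(2*(-5 - G)))
n(f) = -195*f²
(-2051 + J(-19))*(n(-48) + 927) = (-2051 + (9 - 19)/(2*(5 - 19)))*(-195*(-48)² + 927) = (-2051 + (½)*(-10)/(-14))*(-195*2304 + 927) = (-2051 + (½)*(-1/14)*(-10))*(-449280 + 927) = (-2051 + 5/14)*(-448353) = -28709/14*(-448353) = 12871766277/14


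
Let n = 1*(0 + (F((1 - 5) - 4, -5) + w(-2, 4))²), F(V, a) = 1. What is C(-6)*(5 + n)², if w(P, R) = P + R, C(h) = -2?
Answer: -392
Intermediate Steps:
n = 9 (n = 1*(0 + (1 + (-2 + 4))²) = 1*(0 + (1 + 2)²) = 1*(0 + 3²) = 1*(0 + 9) = 1*9 = 9)
C(-6)*(5 + n)² = -2*(5 + 9)² = -2*14² = -2*196 = -392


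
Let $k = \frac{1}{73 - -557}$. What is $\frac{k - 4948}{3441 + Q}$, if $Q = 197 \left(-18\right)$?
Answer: $\frac{3117239}{66150} \approx 47.124$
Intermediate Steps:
$Q = -3546$
$k = \frac{1}{630}$ ($k = \frac{1}{73 + 557} = \frac{1}{630} \approx 0.0015873$)
$\frac{k - 4948}{3441 + Q} = \frac{\frac{1}{630} - 4948}{3441 - 3546} = - \frac{3117239}{630 \left(-105\right)} = \left(- \frac{3117239}{630}\right) \left(- \frac{1}{105}\right) = \frac{3117239}{66150}$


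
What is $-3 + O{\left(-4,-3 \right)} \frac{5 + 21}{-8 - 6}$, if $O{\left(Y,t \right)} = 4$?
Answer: $- \frac{73}{7} \approx -10.429$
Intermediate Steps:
$-3 + O{\left(-4,-3 \right)} \frac{5 + 21}{-8 - 6} = -3 + 4 \frac{5 + 21}{-8 - 6} = -3 + 4 \frac{26}{-14} = -3 + 4 \cdot 26 \left(- \frac{1}{14}\right) = -3 + 4 \left(- \frac{13}{7}\right) = -3 - \frac{52}{7} = - \frac{73}{7}$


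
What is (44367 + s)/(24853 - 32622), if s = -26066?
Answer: -18301/7769 ≈ -2.3556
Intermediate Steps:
(44367 + s)/(24853 - 32622) = (44367 - 26066)/(24853 - 32622) = 18301/(-7769) = 18301*(-1/7769) = -18301/7769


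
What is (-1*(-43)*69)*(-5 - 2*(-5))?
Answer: 14835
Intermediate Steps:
(-1*(-43)*69)*(-5 - 2*(-5)) = (43*69)*(-5 + 10) = 2967*5 = 14835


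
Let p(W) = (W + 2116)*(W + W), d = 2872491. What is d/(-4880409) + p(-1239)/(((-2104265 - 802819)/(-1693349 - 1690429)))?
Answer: -996911434864478996/394104414371 ≈ -2.5296e+6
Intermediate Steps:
p(W) = 2*W*(2116 + W) (p(W) = (2116 + W)*(2*W) = 2*W*(2116 + W))
d/(-4880409) + p(-1239)/(((-2104265 - 802819)/(-1693349 - 1690429))) = 2872491/(-4880409) + (2*(-1239)*(2116 - 1239))/(((-2104265 - 802819)/(-1693349 - 1690429))) = 2872491*(-1/4880409) + (2*(-1239)*877)/((-2907084/(-3383778))) = -957497/1626803 - 2173206/((-2907084*(-1/3383778))) = -957497/1626803 - 2173206/484514/563963 = -957497/1626803 - 2173206*563963/484514 = -957497/1626803 - 612803887689/242257 = -996911434864478996/394104414371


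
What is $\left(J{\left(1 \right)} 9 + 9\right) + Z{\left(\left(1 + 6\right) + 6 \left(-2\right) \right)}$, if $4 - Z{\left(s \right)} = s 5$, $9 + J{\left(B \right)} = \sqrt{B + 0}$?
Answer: $-34$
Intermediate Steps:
$J{\left(B \right)} = -9 + \sqrt{B}$ ($J{\left(B \right)} = -9 + \sqrt{B + 0} = -9 + \sqrt{B}$)
$Z{\left(s \right)} = 4 - 5 s$ ($Z{\left(s \right)} = 4 - s 5 = 4 - 5 s$)
$\left(J{\left(1 \right)} 9 + 9\right) + Z{\left(\left(1 + 6\right) + 6 \left(-2\right) \right)} = \left(\left(-9 + \sqrt{1}\right) 9 + 9\right) - \left(-4 + 5 \left(\left(1 + 6\right) + 6 \left(-2\right)\right)\right) = \left(\left(-9 + 1\right) 9 + 9\right) - \left(-4 + 5 \left(7 - 12\right)\right) = \left(\left(-8\right) 9 + 9\right) + \left(4 - -25\right) = \left(-72 + 9\right) + \left(4 + 25\right) = -63 + 29 = -34$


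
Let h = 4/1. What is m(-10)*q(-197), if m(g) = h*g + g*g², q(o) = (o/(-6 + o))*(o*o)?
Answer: -7951187920/203 ≈ -3.9168e+7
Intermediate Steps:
h = 4 (h = 4*1 = 4)
q(o) = o³/(-6 + o) (q(o) = (o/(-6 + o))*o² = o³/(-6 + o))
m(g) = g³ + 4*g (m(g) = 4*g + g*g² = 4*g + g³ = g³ + 4*g)
m(-10)*q(-197) = (-10*(4 + (-10)²))*((-197)³/(-6 - 197)) = (-10*(4 + 100))*(-7645373/(-203)) = (-10*104)*(-7645373*(-1/203)) = -1040*7645373/203 = -7951187920/203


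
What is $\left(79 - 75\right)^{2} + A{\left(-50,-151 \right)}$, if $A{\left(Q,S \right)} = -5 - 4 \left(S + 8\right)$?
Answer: $583$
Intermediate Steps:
$A{\left(Q,S \right)} = -37 - 4 S$ ($A{\left(Q,S \right)} = -5 - 4 \left(8 + S\right) = -5 - \left(32 + 4 S\right) = -37 - 4 S$)
$\left(79 - 75\right)^{2} + A{\left(-50,-151 \right)} = \left(79 - 75\right)^{2} - -567 = 4^{2} + \left(-37 + 604\right) = 16 + 567 = 583$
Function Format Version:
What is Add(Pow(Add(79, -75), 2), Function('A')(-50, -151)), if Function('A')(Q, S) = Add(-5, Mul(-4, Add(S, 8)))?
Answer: 583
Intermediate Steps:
Function('A')(Q, S) = Add(-37, Mul(-4, S)) (Function('A')(Q, S) = Add(-5, Mul(-4, Add(8, S))) = Add(-5, Add(-32, Mul(-4, S))) = Add(-37, Mul(-4, S)))
Add(Pow(Add(79, -75), 2), Function('A')(-50, -151)) = Add(Pow(Add(79, -75), 2), Add(-37, Mul(-4, -151))) = Add(Pow(4, 2), Add(-37, 604)) = Add(16, 567) = 583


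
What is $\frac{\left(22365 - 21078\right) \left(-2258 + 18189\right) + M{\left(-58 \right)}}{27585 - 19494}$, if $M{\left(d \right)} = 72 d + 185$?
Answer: $\frac{20499206}{8091} \approx 2533.6$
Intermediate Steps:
$M{\left(d \right)} = 185 + 72 d$
$\frac{\left(22365 - 21078\right) \left(-2258 + 18189\right) + M{\left(-58 \right)}}{27585 - 19494} = \frac{\left(22365 - 21078\right) \left(-2258 + 18189\right) + \left(185 + 72 \left(-58\right)\right)}{27585 - 19494} = \frac{1287 \cdot 15931 + \left(185 - 4176\right)}{8091} = \left(20503197 - 3991\right) \frac{1}{8091} = 20499206 \cdot \frac{1}{8091} = \frac{20499206}{8091}$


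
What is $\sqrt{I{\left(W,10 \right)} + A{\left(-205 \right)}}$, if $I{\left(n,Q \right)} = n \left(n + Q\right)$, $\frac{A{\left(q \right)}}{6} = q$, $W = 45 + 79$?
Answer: $7 \sqrt{314} \approx 124.04$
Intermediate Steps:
$W = 124$
$A{\left(q \right)} = 6 q$
$I{\left(n,Q \right)} = n \left(Q + n\right)$
$\sqrt{I{\left(W,10 \right)} + A{\left(-205 \right)}} = \sqrt{124 \left(10 + 124\right) + 6 \left(-205\right)} = \sqrt{124 \cdot 134 - 1230} = \sqrt{16616 - 1230} = \sqrt{15386} = 7 \sqrt{314}$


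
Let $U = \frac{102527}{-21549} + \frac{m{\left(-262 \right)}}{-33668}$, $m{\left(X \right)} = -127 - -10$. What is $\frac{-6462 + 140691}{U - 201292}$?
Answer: $- \frac{97384714274628}{146043156915547} \approx -0.66682$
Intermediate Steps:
$m{\left(X \right)} = -117$ ($m{\left(X \right)} = -127 + 10 = -117$)
$U = - \frac{3449357803}{725511732}$ ($U = \frac{102527}{-21549} - \frac{117}{-33668} = 102527 \left(- \frac{1}{21549}\right) - - \frac{117}{33668} = - \frac{102527}{21549} + \frac{117}{33668} = - \frac{3449357803}{725511732} \approx -4.7544$)
$\frac{-6462 + 140691}{U - 201292} = \frac{-6462 + 140691}{- \frac{3449357803}{725511732} - 201292} = \frac{134229}{- \frac{146043156915547}{725511732}} = 134229 \left(- \frac{725511732}{146043156915547}\right) = - \frac{97384714274628}{146043156915547}$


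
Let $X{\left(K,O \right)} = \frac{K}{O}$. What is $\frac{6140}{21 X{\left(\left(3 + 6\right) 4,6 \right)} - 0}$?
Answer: $\frac{3070}{63} \approx 48.73$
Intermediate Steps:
$\frac{6140}{21 X{\left(\left(3 + 6\right) 4,6 \right)} - 0} = \frac{6140}{21 \frac{\left(3 + 6\right) 4}{6} - 0} = \frac{6140}{21 \cdot 9 \cdot 4 \cdot \frac{1}{6} + \left(-5 + 5\right)} = \frac{6140}{21 \cdot 36 \cdot \frac{1}{6} + 0} = \frac{6140}{21 \cdot 6 + 0} = \frac{6140}{126 + 0} = \frac{6140}{126} = 6140 \cdot \frac{1}{126} = \frac{3070}{63}$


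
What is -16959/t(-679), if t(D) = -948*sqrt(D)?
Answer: -5653*I*sqrt(679)/214564 ≈ -0.68653*I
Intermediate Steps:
-16959/t(-679) = -16959*I*sqrt(679)/643692 = -5653*I*sqrt(679)/214564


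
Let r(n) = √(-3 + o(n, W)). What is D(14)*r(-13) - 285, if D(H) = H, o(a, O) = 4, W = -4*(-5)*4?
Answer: -271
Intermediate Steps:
W = 80 (W = 20*4 = 80)
r(n) = 1 (r(n) = √(-3 + 4) = √1 = 1)
D(14)*r(-13) - 285 = 14*1 - 285 = 14 - 285 = -271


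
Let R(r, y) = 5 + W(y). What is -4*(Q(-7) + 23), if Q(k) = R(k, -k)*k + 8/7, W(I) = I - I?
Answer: 304/7 ≈ 43.429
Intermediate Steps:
W(I) = 0
R(r, y) = 5 (R(r, y) = 5 + 0 = 5)
Q(k) = 8/7 + 5*k (Q(k) = 5*k + 8/7 = 8/7 + 5*k)
-4*(Q(-7) + 23) = -4*((8/7 + 5*(-7)) + 23) = -4*((8/7 - 35) + 23) = -4*(-237/7 + 23) = -4*(-76/7) = 304/7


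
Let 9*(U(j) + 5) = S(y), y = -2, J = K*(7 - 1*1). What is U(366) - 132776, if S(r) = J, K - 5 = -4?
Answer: -398341/3 ≈ -1.3278e+5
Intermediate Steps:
K = 1 (K = 5 - 4 = 1)
J = 6 (J = 1*(7 - 1*1) = 1*(7 - 1) = 1*6 = 6)
S(r) = 6
U(j) = -13/3 (U(j) = -5 + (⅑)*6 = -5 + ⅔ = -13/3)
U(366) - 132776 = -13/3 - 132776 = -398341/3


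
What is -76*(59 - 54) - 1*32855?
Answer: -33235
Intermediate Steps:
-76*(59 - 54) - 1*32855 = -76*5 - 32855 = -380 - 32855 = -33235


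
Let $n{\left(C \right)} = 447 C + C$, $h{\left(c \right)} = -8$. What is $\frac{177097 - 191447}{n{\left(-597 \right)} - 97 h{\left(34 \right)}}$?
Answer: $\frac{1435}{26668} \approx 0.05381$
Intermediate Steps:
$n{\left(C \right)} = 448 C$
$\frac{177097 - 191447}{n{\left(-597 \right)} - 97 h{\left(34 \right)}} = \frac{177097 - 191447}{448 \left(-597\right) - -776} = - \frac{14350}{-267456 + 776} = - \frac{14350}{-266680} = \left(-14350\right) \left(- \frac{1}{266680}\right) = \frac{1435}{26668}$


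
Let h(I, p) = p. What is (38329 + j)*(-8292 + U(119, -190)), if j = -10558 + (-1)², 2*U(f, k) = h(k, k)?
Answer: -232923764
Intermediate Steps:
U(f, k) = k/2
j = -10557 (j = -10558 + 1 = -10557)
(38329 + j)*(-8292 + U(119, -190)) = (38329 - 10557)*(-8292 + (½)*(-190)) = 27772*(-8292 - 95) = 27772*(-8387) = -232923764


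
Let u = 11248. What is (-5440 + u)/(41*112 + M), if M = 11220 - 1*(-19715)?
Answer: 5808/35527 ≈ 0.16348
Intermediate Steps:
M = 30935 (M = 11220 + 19715 = 30935)
(-5440 + u)/(41*112 + M) = (-5440 + 11248)/(41*112 + 30935) = 5808/(4592 + 30935) = 5808/35527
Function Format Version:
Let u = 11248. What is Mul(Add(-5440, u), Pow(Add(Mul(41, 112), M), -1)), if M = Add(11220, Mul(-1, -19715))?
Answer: Rational(5808, 35527) ≈ 0.16348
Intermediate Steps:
M = 30935 (M = Add(11220, 19715) = 30935)
Mul(Add(-5440, u), Pow(Add(Mul(41, 112), M), -1)) = Mul(Add(-5440, 11248), Pow(Add(Mul(41, 112), 30935), -1)) = Mul(5808, Pow(Add(4592, 30935), -1)) = Mul(5808, Pow(35527, -1)) = Mul(5808, Rational(1, 35527)) = Rational(5808, 35527)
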